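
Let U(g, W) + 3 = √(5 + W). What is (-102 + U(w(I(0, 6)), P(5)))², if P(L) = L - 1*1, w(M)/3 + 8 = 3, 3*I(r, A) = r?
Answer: 10404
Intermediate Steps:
I(r, A) = r/3
w(M) = -15 (w(M) = -24 + 3*3 = -24 + 9 = -15)
P(L) = -1 + L (P(L) = L - 1 = -1 + L)
U(g, W) = -3 + √(5 + W)
(-102 + U(w(I(0, 6)), P(5)))² = (-102 + (-3 + √(5 + (-1 + 5))))² = (-102 + (-3 + √(5 + 4)))² = (-102 + (-3 + √9))² = (-102 + (-3 + 3))² = (-102 + 0)² = (-102)² = 10404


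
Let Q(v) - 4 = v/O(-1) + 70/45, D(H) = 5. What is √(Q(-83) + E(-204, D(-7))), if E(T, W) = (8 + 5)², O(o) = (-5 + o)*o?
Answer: √5786/6 ≈ 12.678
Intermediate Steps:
O(o) = o*(-5 + o)
Q(v) = 50/9 + v/6 (Q(v) = 4 + (v/((-(-5 - 1))) + 70/45) = 4 + (v/((-1*(-6))) + 70*(1/45)) = 4 + (v/6 + 14/9) = 4 + (14/9 + v/6) = 50/9 + v/6)
E(T, W) = 169 (E(T, W) = 13² = 169)
√(Q(-83) + E(-204, D(-7))) = √((50/9 + (⅙)*(-83)) + 169) = √((50/9 - 83/6) + 169) = √(-149/18 + 169) = √(2893/18) = √5786/6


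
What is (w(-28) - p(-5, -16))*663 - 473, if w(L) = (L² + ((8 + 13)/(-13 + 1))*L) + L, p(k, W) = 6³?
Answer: 390034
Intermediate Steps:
p(k, W) = 216
w(L) = L² - 3*L/4 (w(L) = (L² + (21/(-12))*L) + L = (L² + (21*(-1/12))*L) + L = (L² - 7*L/4) + L = L² - 3*L/4)
(w(-28) - p(-5, -16))*663 - 473 = ((¼)*(-28)*(-3 + 4*(-28)) - 1*216)*663 - 473 = ((¼)*(-28)*(-3 - 112) - 216)*663 - 473 = ((¼)*(-28)*(-115) - 216)*663 - 473 = (805 - 216)*663 - 473 = 589*663 - 473 = 390507 - 473 = 390034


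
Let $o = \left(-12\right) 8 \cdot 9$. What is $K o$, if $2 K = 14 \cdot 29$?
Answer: $-175392$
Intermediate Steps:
$o = -864$ ($o = \left(-96\right) 9 = -864$)
$K = 203$ ($K = \frac{14 \cdot 29}{2} = \frac{1}{2} \cdot 406 = 203$)
$K o = 203 \left(-864\right) = -175392$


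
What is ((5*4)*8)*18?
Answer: 2880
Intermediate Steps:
((5*4)*8)*18 = (20*8)*18 = 160*18 = 2880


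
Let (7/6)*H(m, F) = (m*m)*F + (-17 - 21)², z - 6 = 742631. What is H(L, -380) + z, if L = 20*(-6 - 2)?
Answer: -7594411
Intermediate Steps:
z = 742637 (z = 6 + 742631 = 742637)
L = -160 (L = 20*(-8) = -160)
H(m, F) = 8664/7 + 6*F*m²/7 (H(m, F) = 6*((m*m)*F + (-17 - 21)²)/7 = 6*(m²*F + (-38)²)/7 = 6*(F*m² + 1444)/7 = 6*(1444 + F*m²)/7 = 8664/7 + 6*F*m²/7)
H(L, -380) + z = (8664/7 + (6/7)*(-380)*(-160)²) + 742637 = (8664/7 + (6/7)*(-380)*25600) + 742637 = (8664/7 - 58368000/7) + 742637 = -8337048 + 742637 = -7594411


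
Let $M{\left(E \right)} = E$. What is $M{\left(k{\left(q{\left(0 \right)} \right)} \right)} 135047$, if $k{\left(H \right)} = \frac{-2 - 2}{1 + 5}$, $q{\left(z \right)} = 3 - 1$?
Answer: $- \frac{270094}{3} \approx -90031.0$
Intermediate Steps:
$q{\left(z \right)} = 2$ ($q{\left(z \right)} = 3 - 1 = 2$)
$k{\left(H \right)} = - \frac{2}{3}$ ($k{\left(H \right)} = - \frac{4}{6} = \left(-4\right) \frac{1}{6} = - \frac{2}{3}$)
$M{\left(k{\left(q{\left(0 \right)} \right)} \right)} 135047 = \left(- \frac{2}{3}\right) 135047 = - \frac{270094}{3}$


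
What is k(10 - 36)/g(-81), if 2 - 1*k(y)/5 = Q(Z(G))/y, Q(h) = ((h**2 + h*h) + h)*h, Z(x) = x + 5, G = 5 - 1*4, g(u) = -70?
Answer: -10/7 ≈ -1.4286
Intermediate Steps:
G = 1 (G = 5 - 4 = 1)
Z(x) = 5 + x
Q(h) = h*(h + 2*h**2) (Q(h) = ((h**2 + h**2) + h)*h = (2*h**2 + h)*h = (h + 2*h**2)*h = h*(h + 2*h**2))
k(y) = 10 - 2340/y (k(y) = 10 - 5*(5 + 1)**2*(1 + 2*(5 + 1))/y = 10 - 5*6**2*(1 + 2*6)/y = 10 - 5*36*(1 + 12)/y = 10 - 5*36*13/y = 10 - 2340/y)
k(10 - 36)/g(-81) = (10 - 2340/(10 - 36))/(-70) = (10 - 2340/(-26))*(-1/70) = (10 - 2340*(-1/26))*(-1/70) = (10 + 90)*(-1/70) = 100*(-1/70) = -10/7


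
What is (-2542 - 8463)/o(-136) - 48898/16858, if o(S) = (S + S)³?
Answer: -491910308807/169622228992 ≈ -2.9000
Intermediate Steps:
o(S) = 8*S³ (o(S) = (2*S)³ = 8*S³)
(-2542 - 8463)/o(-136) - 48898/16858 = (-2542 - 8463)/((8*(-136)³)) - 48898/16858 = -11005/(8*(-2515456)) - 48898*1/16858 = -11005/(-20123648) - 24449/8429 = -11005*(-1/20123648) - 24449/8429 = 11005/20123648 - 24449/8429 = -491910308807/169622228992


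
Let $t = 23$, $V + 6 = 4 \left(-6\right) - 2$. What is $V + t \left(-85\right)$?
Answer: $-1987$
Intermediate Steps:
$V = -32$ ($V = -6 + \left(4 \left(-6\right) - 2\right) = -6 - 26 = -32$)
$V + t \left(-85\right) = -32 + 23 \left(-85\right) = -32 - 1955 = -1987$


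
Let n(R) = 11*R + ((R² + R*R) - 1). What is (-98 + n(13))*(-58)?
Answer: -22156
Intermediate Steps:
n(R) = -1 + 2*R² + 11*R (n(R) = 11*R + ((R² + R²) - 1) = 11*R + (2*R² - 1) = 11*R + (-1 + 2*R²) = -1 + 2*R² + 11*R)
(-98 + n(13))*(-58) = (-98 + (-1 + 2*13² + 11*13))*(-58) = (-98 + (-1 + 2*169 + 143))*(-58) = (-98 + (-1 + 338 + 143))*(-58) = (-98 + 480)*(-58) = 382*(-58) = -22156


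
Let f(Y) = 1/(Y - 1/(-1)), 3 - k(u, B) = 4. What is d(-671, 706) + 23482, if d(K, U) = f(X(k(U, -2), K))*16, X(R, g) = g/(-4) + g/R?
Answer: 78876102/3359 ≈ 23482.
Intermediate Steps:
k(u, B) = -1 (k(u, B) = 3 - 1*4 = 3 - 4 = -1)
X(R, g) = -g/4 + g/R (X(R, g) = g*(-¼) + g/R = -g/4 + g/R)
f(Y) = 1/(1 + Y) (f(Y) = 1/(Y - 1*(-1)) = 1/(Y + 1) = 1/(1 + Y))
d(K, U) = 16/(1 - 5*K/4) (d(K, U) = 16/(1 + (-K/4 + K/(-1))) = 16/(1 + (-K/4 + K*(-1))) = 16/(1 + (-K/4 - K)) = 16/(1 - 5*K/4))
d(-671, 706) + 23482 = 64/(4 - 5*(-671)) + 23482 = 64/(4 + 3355) + 23482 = 64/3359 + 23482 = 78876102/3359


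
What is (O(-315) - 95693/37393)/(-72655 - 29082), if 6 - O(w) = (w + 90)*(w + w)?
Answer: 5300329085/3804251641 ≈ 1.3933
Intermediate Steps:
O(w) = 6 - 2*w*(90 + w) (O(w) = 6 - (w + 90)*(w + w) = 6 - (90 + w)*2*w = 6 - 2*w*(90 + w))
(O(-315) - 95693/37393)/(-72655 - 29082) = ((6 - 180*(-315) - 2*(-315)²) - 95693/37393)/(-72655 - 29082) = ((6 + 56700 - 2*99225) - 95693*1/37393)/(-101737) = ((6 + 56700 - 198450) - 95693/37393)*(-1/101737) = (-141744 - 95693/37393)*(-1/101737) = -5300329085/37393*(-1/101737) = 5300329085/3804251641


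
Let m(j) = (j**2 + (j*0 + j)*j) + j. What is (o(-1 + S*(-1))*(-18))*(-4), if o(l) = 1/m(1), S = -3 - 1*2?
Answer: 24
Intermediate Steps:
S = -5 (S = -3 - 2 = -5)
m(j) = j + 2*j**2 (m(j) = (j**2 + (0 + j)*j) + j = (j**2 + j*j) + j = (j**2 + j**2) + j = 2*j**2 + j = j + 2*j**2)
o(l) = 1/3 (o(l) = 1/(1*(1 + 2*1)) = 1/(1*(1 + 2)) = 1/(1*3) = 1/3)
(o(-1 + S*(-1))*(-18))*(-4) = ((1/3)*(-18))*(-4) = -6*(-4) = 24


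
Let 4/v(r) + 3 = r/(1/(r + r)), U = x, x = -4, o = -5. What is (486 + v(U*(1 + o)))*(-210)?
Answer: -51949380/509 ≈ -1.0206e+5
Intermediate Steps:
U = -4
v(r) = 4/(-3 + 2*r²) (v(r) = 4/(-3 + r/(1/(r + r))) = 4/(-3 + r/(1/(2*r))) = 4/(-3 + r/((1/(2*r)))) = 4/(-3 + r*(2*r)) = 4/(-3 + 2*r²))
(486 + v(U*(1 + o)))*(-210) = (486 + 4/(-3 + 2*(-4*(1 - 5))²))*(-210) = (486 + 4/(-3 + 2*(-4*(-4))²))*(-210) = (486 + 4/(-3 + 2*16²))*(-210) = (486 + 4/(-3 + 2*256))*(-210) = (486 + 4/(-3 + 512))*(-210) = (486 + 4/509)*(-210) = (247378/509)*(-210) = -51949380/509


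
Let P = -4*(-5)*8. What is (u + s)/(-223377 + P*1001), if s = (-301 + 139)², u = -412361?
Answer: 386117/63217 ≈ 6.1078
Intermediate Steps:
P = 160 (P = 20*8 = 160)
s = 26244 (s = (-162)² = 26244)
(u + s)/(-223377 + P*1001) = (-412361 + 26244)/(-223377 + 160*1001) = -386117/(-223377 + 160160) = -386117/(-63217) = -386117*(-1/63217) = 386117/63217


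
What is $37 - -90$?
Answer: $127$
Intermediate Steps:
$37 - -90 = 37 + 90 = 127$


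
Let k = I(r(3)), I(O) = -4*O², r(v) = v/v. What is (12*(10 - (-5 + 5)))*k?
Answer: -480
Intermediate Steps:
r(v) = 1
k = -4 (k = -4*1² = -4*1 = -4)
(12*(10 - (-5 + 5)))*k = (12*(10 - (-5 + 5)))*(-4) = (12*(10 - 1*0))*(-4) = (12*(10 + 0))*(-4) = (12*10)*(-4) = 120*(-4) = -480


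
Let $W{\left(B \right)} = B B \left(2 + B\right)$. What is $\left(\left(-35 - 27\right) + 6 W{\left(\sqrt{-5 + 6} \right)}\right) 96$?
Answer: $-4224$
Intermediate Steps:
$W{\left(B \right)} = B^{2} \left(2 + B\right)$
$\left(\left(-35 - 27\right) + 6 W{\left(\sqrt{-5 + 6} \right)}\right) 96 = \left(\left(-35 - 27\right) + 6 \left(\sqrt{-5 + 6}\right)^{2} \left(2 + \sqrt{-5 + 6}\right)\right) 96 = \left(-62 + 6 \left(\sqrt{1}\right)^{2} \left(2 + \sqrt{1}\right)\right) 96 = \left(-62 + 6 \cdot 1^{2} \left(2 + 1\right)\right) 96 = \left(-62 + 6 \cdot 1 \cdot 3\right) 96 = \left(-62 + 6 \cdot 3\right) 96 = \left(-62 + 18\right) 96 = \left(-44\right) 96 = -4224$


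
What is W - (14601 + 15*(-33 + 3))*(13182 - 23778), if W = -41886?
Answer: 149902110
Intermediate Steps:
W - (14601 + 15*(-33 + 3))*(13182 - 23778) = -41886 - (14601 + 15*(-33 + 3))*(13182 - 23778) = -41886 - (14601 + 15*(-30))*(-10596) = -41886 - (14601 - 450)*(-10596) = -41886 - 14151*(-10596) = -41886 - 1*(-149943996) = -41886 + 149943996 = 149902110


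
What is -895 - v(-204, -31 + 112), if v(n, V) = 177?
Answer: -1072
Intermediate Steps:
-895 - v(-204, -31 + 112) = -895 - 1*177 = -895 - 177 = -1072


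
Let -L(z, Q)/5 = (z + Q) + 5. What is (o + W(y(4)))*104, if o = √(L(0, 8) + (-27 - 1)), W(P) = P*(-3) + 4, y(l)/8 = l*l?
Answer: -39520 + 104*I*√93 ≈ -39520.0 + 1002.9*I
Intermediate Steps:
y(l) = 8*l² (y(l) = 8*(l*l) = 8*l²)
W(P) = 4 - 3*P (W(P) = -3*P + 4 = 4 - 3*P)
L(z, Q) = -25 - 5*Q - 5*z (L(z, Q) = -5*((z + Q) + 5) = -5*((Q + z) + 5) = -5*(5 + Q + z) = -25 - 5*Q - 5*z)
o = I*√93 (o = √((-25 - 5*8 - 5*0) + (-27 - 1)) = √((-25 - 40 + 0) - 28) = √(-65 - 28) = √(-93) = I*√93 ≈ 9.6436*I)
(o + W(y(4)))*104 = (I*√93 + (4 - 24*4²))*104 = (I*√93 + (4 - 24*16))*104 = (I*√93 + (4 - 3*128))*104 = (I*√93 + (4 - 384))*104 = (I*√93 - 380)*104 = (-380 + I*√93)*104 = -39520 + 104*I*√93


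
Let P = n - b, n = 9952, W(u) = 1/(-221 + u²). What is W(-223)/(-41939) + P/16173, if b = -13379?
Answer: 16147509619933/11193419620692 ≈ 1.4426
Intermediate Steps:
P = 23331 (P = 9952 - 1*(-13379) = 9952 + 13379 = 23331)
W(-223)/(-41939) + P/16173 = 1/(-221 + (-223)²*(-41939)) + 23331/16173 = -1/41939/(-221 + 49729) + 23331*(1/16173) = -1/41939/49508 + 7777/5391 = (1/49508)*(-1/41939) + 7777/5391 = -1/2076316012 + 7777/5391 = 16147509619933/11193419620692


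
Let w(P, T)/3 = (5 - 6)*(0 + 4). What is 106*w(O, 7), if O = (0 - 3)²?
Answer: -1272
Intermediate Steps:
O = 9 (O = (-3)² = 9)
w(P, T) = -12 (w(P, T) = 3*((5 - 6)*(0 + 4)) = 3*(-1*4) = 3*(-4) = -12)
106*w(O, 7) = 106*(-12) = -1272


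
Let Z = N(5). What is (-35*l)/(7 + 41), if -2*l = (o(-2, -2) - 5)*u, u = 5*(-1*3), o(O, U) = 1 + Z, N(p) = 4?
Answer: 0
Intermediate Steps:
Z = 4
o(O, U) = 5 (o(O, U) = 1 + 4 = 5)
u = -15 (u = 5*(-3) = -15)
l = 0 (l = -(5 - 5)*(-15)/2 = -0*(-15) = -1/2*0 = 0)
(-35*l)/(7 + 41) = (-35*0)/(7 + 41) = 0/48 = 0*(1/48) = 0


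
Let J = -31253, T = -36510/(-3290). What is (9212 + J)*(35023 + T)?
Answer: -254049370938/329 ≈ -7.7219e+8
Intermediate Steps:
T = 3651/329 (T = -36510*(-1/3290) = 3651/329 ≈ 11.097)
(9212 + J)*(35023 + T) = (9212 - 31253)*(35023 + 3651/329) = -22041*11526218/329 = -254049370938/329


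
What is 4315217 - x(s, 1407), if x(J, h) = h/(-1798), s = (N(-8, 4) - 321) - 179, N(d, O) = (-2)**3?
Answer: 7758761573/1798 ≈ 4.3152e+6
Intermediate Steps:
N(d, O) = -8
s = -508 (s = (-8 - 321) - 179 = -329 - 179 = -508)
x(J, h) = -h/1798 (x(J, h) = h*(-1/1798) = -h/1798)
4315217 - x(s, 1407) = 4315217 - (-1)*1407/1798 = 4315217 - 1*(-1407/1798) = 4315217 + 1407/1798 = 7758761573/1798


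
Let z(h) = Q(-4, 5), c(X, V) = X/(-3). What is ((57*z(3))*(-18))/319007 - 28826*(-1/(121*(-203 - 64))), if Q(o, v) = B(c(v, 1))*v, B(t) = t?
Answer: -8919470932/10306159149 ≈ -0.86545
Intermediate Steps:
c(X, V) = -X/3 (c(X, V) = X*(-⅓) = -X/3)
Q(o, v) = -v²/3 (Q(o, v) = (-v/3)*v = -v²/3)
z(h) = -25/3 (z(h) = -⅓*5² = -⅓*25 = -25/3)
((57*z(3))*(-18))/319007 - 28826*(-1/(121*(-203 - 64))) = ((57*(-25/3))*(-18))/319007 - 28826*(-1/(121*(-203 - 64))) = -475*(-18)*(1/319007) - 28826/((-267*(-121))) = 8550*(1/319007) - 28826/32307 = 8550/319007 - 28826*1/32307 = 8550/319007 - 28826/32307 = -8919470932/10306159149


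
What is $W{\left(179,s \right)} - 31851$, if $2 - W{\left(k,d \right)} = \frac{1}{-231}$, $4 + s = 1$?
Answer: $- \frac{7357118}{231} \approx -31849.0$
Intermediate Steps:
$s = -3$ ($s = -4 + 1 = -3$)
$W{\left(k,d \right)} = \frac{463}{231}$ ($W{\left(k,d \right)} = 2 - \frac{1}{-231} = 2 - - \frac{1}{231} = 2 + \frac{1}{231} = \frac{463}{231}$)
$W{\left(179,s \right)} - 31851 = \frac{463}{231} - 31851 = - \frac{7357118}{231}$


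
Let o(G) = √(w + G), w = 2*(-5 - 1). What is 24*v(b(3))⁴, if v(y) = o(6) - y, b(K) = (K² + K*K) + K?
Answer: 4287384 - 876960*I*√6 ≈ 4.2874e+6 - 2.1481e+6*I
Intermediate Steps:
w = -12 (w = 2*(-6) = -12)
o(G) = √(-12 + G)
b(K) = K + 2*K² (b(K) = (K² + K²) + K = 2*K² + K = K + 2*K²)
v(y) = -y + I*√6 (v(y) = √(-12 + 6) - y = √(-6) - y = I*√6 - y = -y + I*√6)
24*v(b(3))⁴ = 24*(-3*(1 + 2*3) + I*√6)⁴ = 24*(-3*(1 + 6) + I*√6)⁴ = 24*(-3*7 + I*√6)⁴ = 24*(-1*21 + I*√6)⁴ = 24*(-21 + I*√6)⁴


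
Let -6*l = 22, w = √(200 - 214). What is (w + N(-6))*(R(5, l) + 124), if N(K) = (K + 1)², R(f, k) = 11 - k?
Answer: 10400/3 + 416*I*√14/3 ≈ 3466.7 + 518.84*I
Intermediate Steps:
w = I*√14 (w = √(-14) = I*√14 ≈ 3.7417*I)
l = -11/3 (l = -⅙*22 = -11/3 ≈ -3.6667)
N(K) = (1 + K)²
(w + N(-6))*(R(5, l) + 124) = (I*√14 + (1 - 6)²)*((11 - 1*(-11/3)) + 124) = (I*√14 + (-5)²)*((11 + 11/3) + 124) = (I*√14 + 25)*(44/3 + 124) = (25 + I*√14)*(416/3) = 10400/3 + 416*I*√14/3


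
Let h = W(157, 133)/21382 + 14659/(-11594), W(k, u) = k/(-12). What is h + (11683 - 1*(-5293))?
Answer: 25248517054691/1487417448 ≈ 16975.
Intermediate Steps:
W(k, u) = -k/12 (W(k, u) = k*(-1/12) = -k/12)
h = -1881542557/1487417448 (h = -1/12*157/21382 + 14659/(-11594) = -157/12*1/21382 + 14659*(-1/11594) = -157/256584 - 14659/11594 = -1881542557/1487417448 ≈ -1.2650)
h + (11683 - 1*(-5293)) = -1881542557/1487417448 + (11683 - 1*(-5293)) = -1881542557/1487417448 + (11683 + 5293) = -1881542557/1487417448 + 16976 = 25248517054691/1487417448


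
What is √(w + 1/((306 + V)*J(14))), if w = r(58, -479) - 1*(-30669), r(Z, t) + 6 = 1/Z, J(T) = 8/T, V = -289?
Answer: √29810562789/986 ≈ 175.11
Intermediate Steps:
r(Z, t) = -6 + 1/Z
w = 1778455/58 (w = (-6 + 1/58) - 1*(-30669) = (-6 + 1/58) + 30669 = -347/58 + 30669 = 1778455/58 ≈ 30663.)
√(w + 1/((306 + V)*J(14))) = √(1778455/58 + 1/((306 - 289)*(8/14))) = √(1778455/58 + 1/(17*(8*(1/14)))) = √(1778455/58 + 1/(17*(4/7))) = √(1778455/58 + 1/(68/7)) = √(1778455/58 + 7/68) = √(60467673/1972) = √29810562789/986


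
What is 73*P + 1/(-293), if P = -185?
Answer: -3956966/293 ≈ -13505.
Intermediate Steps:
73*P + 1/(-293) = 73*(-185) + 1/(-293) = -13505 - 1/293 = -3956966/293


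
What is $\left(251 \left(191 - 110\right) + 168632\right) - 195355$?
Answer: $-6392$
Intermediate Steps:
$\left(251 \left(191 - 110\right) + 168632\right) - 195355 = \left(251 \cdot 81 + 168632\right) - 195355 = \left(20331 + 168632\right) - 195355 = 188963 - 195355 = -6392$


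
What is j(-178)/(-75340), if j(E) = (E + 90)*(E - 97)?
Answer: -1210/3767 ≈ -0.32121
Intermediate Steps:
j(E) = (-97 + E)*(90 + E) (j(E) = (90 + E)*(-97 + E) = (-97 + E)*(90 + E))
j(-178)/(-75340) = (-8730 + (-178)**2 - 7*(-178))/(-75340) = (-8730 + 31684 + 1246)*(-1/75340) = 24200*(-1/75340) = -1210/3767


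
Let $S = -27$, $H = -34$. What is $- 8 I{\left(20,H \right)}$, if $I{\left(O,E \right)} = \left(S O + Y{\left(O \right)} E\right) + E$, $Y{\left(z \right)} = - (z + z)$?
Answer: $-6288$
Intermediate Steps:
$Y{\left(z \right)} = - 2 z$
$I{\left(O,E \right)} = E - 27 O - 2 E O$ ($I{\left(O,E \right)} = \left(- 27 O + - 2 O E\right) + E = \left(- 27 O - 2 E O\right) + E = E - 27 O - 2 E O$)
$- 8 I{\left(20,H \right)} = - 8 \left(-34 - 540 - \left(-68\right) 20\right) = - 8 \left(-34 - 540 + 1360\right) = \left(-8\right) 786 = -6288$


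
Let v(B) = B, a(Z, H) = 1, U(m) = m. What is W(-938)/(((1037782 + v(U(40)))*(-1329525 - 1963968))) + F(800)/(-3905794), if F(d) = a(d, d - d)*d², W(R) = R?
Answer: -78127073977635901/476794152016338333 ≈ -0.16386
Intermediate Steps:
F(d) = d² (F(d) = 1*d² = d²)
W(-938)/(((1037782 + v(U(40)))*(-1329525 - 1963968))) + F(800)/(-3905794) = -938*1/((-1329525 - 1963968)*(1037782 + 40)) + 800²/(-3905794) = -938/(1037822*(-3293493)) + 640000*(-1/3905794) = -938/(-3418059492246) - 320000/1952897 = -938*(-1/3418059492246) - 320000/1952897 = 67/244147106589 - 320000/1952897 = -78127073977635901/476794152016338333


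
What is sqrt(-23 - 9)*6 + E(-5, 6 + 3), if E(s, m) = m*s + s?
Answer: -50 + 24*I*sqrt(2) ≈ -50.0 + 33.941*I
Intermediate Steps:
E(s, m) = s + m*s
sqrt(-23 - 9)*6 + E(-5, 6 + 3) = sqrt(-23 - 9)*6 - 5*(1 + (6 + 3)) = sqrt(-32)*6 - 5*(1 + 9) = (4*I*sqrt(2))*6 - 5*10 = 24*I*sqrt(2) - 50 = -50 + 24*I*sqrt(2)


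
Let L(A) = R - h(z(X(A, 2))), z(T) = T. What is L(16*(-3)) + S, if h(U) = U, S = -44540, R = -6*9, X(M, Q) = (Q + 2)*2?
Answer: -44602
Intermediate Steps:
X(M, Q) = 4 + 2*Q (X(M, Q) = (2 + Q)*2 = 4 + 2*Q)
R = -54
L(A) = -62 (L(A) = -54 - (4 + 2*2) = -54 - (4 + 4) = -54 - 1*8 = -54 - 8 = -62)
L(16*(-3)) + S = -62 - 44540 = -44602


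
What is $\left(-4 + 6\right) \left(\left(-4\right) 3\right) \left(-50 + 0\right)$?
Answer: $1200$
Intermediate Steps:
$\left(-4 + 6\right) \left(\left(-4\right) 3\right) \left(-50 + 0\right) = 2 \left(-12\right) \left(-50\right) = \left(-24\right) \left(-50\right) = 1200$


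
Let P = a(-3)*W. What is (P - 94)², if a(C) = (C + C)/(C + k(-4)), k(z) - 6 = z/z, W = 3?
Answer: 38809/4 ≈ 9702.3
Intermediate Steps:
k(z) = 7 (k(z) = 6 + z/z = 6 + 1 = 7)
a(C) = 2*C/(7 + C) (a(C) = (C + C)/(C + 7) = (2*C)/(7 + C) = 2*C/(7 + C))
P = -9/2 (P = (2*(-3)/(7 - 3))*3 = (2*(-3)/4)*3 = (2*(-3)*(¼))*3 = -3/2*3 = -9/2 ≈ -4.5000)
(P - 94)² = (-9/2 - 94)² = (-197/2)² = 38809/4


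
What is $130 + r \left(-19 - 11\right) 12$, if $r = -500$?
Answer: $180130$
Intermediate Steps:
$130 + r \left(-19 - 11\right) 12 = 130 - 500 \left(-19 - 11\right) 12 = 130 - 500 \left(\left(-30\right) 12\right) = 130 - -180000 = 130 + 180000 = 180130$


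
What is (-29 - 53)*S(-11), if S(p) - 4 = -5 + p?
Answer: 984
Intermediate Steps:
S(p) = -1 + p (S(p) = 4 + (-5 + p) = -1 + p)
(-29 - 53)*S(-11) = (-29 - 53)*(-1 - 11) = -82*(-12) = 984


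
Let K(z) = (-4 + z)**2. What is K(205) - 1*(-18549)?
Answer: 58950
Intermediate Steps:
K(205) - 1*(-18549) = (-4 + 205)**2 - 1*(-18549) = 201**2 + 18549 = 40401 + 18549 = 58950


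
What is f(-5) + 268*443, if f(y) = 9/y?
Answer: 593611/5 ≈ 1.1872e+5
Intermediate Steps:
f(-5) + 268*443 = 9/(-5) + 268*443 = 9*(-⅕) + 118724 = -9/5 + 118724 = 593611/5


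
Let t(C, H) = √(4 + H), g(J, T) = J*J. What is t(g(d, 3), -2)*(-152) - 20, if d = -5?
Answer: -20 - 152*√2 ≈ -234.96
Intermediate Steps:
g(J, T) = J²
t(g(d, 3), -2)*(-152) - 20 = √(4 - 2)*(-152) - 20 = √2*(-152) - 20 = -152*√2 - 20 = -20 - 152*√2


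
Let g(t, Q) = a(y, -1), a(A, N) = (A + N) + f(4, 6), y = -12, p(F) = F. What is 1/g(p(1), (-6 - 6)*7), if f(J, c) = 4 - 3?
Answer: -1/12 ≈ -0.083333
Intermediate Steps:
f(J, c) = 1
a(A, N) = 1 + A + N (a(A, N) = (A + N) + 1 = 1 + A + N)
g(t, Q) = -12 (g(t, Q) = 1 - 12 - 1 = -12)
1/g(p(1), (-6 - 6)*7) = 1/(-12) = -1/12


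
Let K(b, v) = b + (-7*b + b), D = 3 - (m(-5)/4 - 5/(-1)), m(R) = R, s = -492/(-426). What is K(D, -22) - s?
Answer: 737/284 ≈ 2.5951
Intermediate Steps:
s = 82/71 (s = -492*(-1/426) = 82/71 ≈ 1.1549)
D = -3/4 (D = 3 - (-5/4 - 5/(-1)) = 3 - (-5*1/4 - 5*(-1)) = 3 - (-5/4 + 5) = 3 - 1*15/4 = 3 - 15/4 = -3/4 ≈ -0.75000)
K(b, v) = -5*b (K(b, v) = b - 6*b = -5*b)
K(D, -22) - s = -5*(-3/4) - 1*82/71 = 15/4 - 82/71 = 737/284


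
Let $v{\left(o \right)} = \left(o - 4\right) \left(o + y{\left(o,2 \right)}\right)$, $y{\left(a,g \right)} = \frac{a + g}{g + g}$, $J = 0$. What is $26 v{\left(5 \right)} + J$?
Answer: $\frac{351}{2} \approx 175.5$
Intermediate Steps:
$y{\left(a,g \right)} = \frac{a + g}{2 g}$
$v{\left(o \right)} = \left(\frac{1}{2} + \frac{5 o}{4}\right) \left(-4 + o\right)$ ($v{\left(o \right)} = \left(o - 4\right) \left(o + \frac{o + 2}{2 \cdot 2}\right) = \left(-4 + o\right) \left(o + \frac{1}{2} \cdot \frac{1}{2} \left(2 + o\right)\right) = \left(-4 + o\right) \left(o + \left(\frac{1}{2} + \frac{o}{4}\right)\right) = \left(-4 + o\right) \left(\frac{1}{2} + \frac{5 o}{4}\right) = \left(\frac{1}{2} + \frac{5 o}{4}\right) \left(-4 + o\right)$)
$26 v{\left(5 \right)} + J = 26 \left(-2 - \frac{45}{2} + \frac{5 \cdot 5^{2}}{4}\right) + 0 = 26 \left(-2 - \frac{45}{2} + \frac{5}{4} \cdot 25\right) + 0 = 26 \left(-2 - \frac{45}{2} + \frac{125}{4}\right) + 0 = 26 \cdot \frac{27}{4} + 0 = \frac{351}{2} + 0 = \frac{351}{2}$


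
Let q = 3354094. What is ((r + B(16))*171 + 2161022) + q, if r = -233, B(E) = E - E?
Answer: 5475273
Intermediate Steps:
B(E) = 0
((r + B(16))*171 + 2161022) + q = ((-233 + 0)*171 + 2161022) + 3354094 = (-233*171 + 2161022) + 3354094 = (-39843 + 2161022) + 3354094 = 2121179 + 3354094 = 5475273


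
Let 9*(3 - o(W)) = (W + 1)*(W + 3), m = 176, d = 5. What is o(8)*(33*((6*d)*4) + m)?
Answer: -33088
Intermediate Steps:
o(W) = 3 - (1 + W)*(3 + W)/9 (o(W) = 3 - (W + 1)*(W + 3)/9 = 3 - (1 + W)*(3 + W)/9)
o(8)*(33*((6*d)*4) + m) = (8/3 - 4/9*8 - ⅑*8²)*(33*((6*5)*4) + 176) = (8/3 - 32/9 - ⅑*64)*(33*(30*4) + 176) = (8/3 - 32/9 - 64/9)*(33*120 + 176) = -8*(3960 + 176) = -8*4136 = -33088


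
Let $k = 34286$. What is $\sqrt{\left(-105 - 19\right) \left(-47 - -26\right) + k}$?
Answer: $\sqrt{36890} \approx 192.07$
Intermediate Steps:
$\sqrt{\left(-105 - 19\right) \left(-47 - -26\right) + k} = \sqrt{\left(-105 - 19\right) \left(-47 - -26\right) + 34286} = \sqrt{- 124 \left(-47 + 26\right) + 34286} = \sqrt{\left(-124\right) \left(-21\right) + 34286} = \sqrt{2604 + 34286} = \sqrt{36890}$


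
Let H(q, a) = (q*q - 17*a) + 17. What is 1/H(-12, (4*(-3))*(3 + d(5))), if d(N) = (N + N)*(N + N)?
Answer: 1/21173 ≈ 4.7230e-5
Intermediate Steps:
d(N) = 4*N**2 (d(N) = (2*N)*(2*N) = 4*N**2)
H(q, a) = 17 + q**2 - 17*a (H(q, a) = (q**2 - 17*a) + 17 = 17 + q**2 - 17*a)
1/H(-12, (4*(-3))*(3 + d(5))) = 1/(17 + (-12)**2 - 17*4*(-3)*(3 + 4*5**2)) = 1/(17 + 144 - (-204)*(3 + 4*25)) = 1/(17 + 144 - (-204)*(3 + 100)) = 1/(17 + 144 - (-204)*103) = 1/(17 + 144 - 17*(-1236)) = 1/(17 + 144 + 21012) = 1/21173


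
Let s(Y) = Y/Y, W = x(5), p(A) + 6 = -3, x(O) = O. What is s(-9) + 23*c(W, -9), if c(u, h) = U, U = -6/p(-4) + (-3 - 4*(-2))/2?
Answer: 443/6 ≈ 73.833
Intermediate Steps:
p(A) = -9 (p(A) = -6 - 3 = -9)
W = 5
s(Y) = 1
U = 19/6 (U = -6/(-9) + (-3 - 4*(-2))/2 = -6*(-1/9) + (-3 + 8)*(1/2) = 2/3 + 5*(1/2) = 2/3 + 5/2 = 19/6 ≈ 3.1667)
c(u, h) = 19/6
s(-9) + 23*c(W, -9) = 1 + 23*(19/6) = 1 + 437/6 = 443/6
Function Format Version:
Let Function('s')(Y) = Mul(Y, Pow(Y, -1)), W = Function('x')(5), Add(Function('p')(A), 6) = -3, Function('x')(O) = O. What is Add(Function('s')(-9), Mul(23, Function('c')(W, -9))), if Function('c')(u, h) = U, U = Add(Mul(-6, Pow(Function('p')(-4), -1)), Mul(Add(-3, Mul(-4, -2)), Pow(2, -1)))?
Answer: Rational(443, 6) ≈ 73.833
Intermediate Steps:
Function('p')(A) = -9 (Function('p')(A) = Add(-6, -3) = -9)
W = 5
Function('s')(Y) = 1
U = Rational(19, 6) (U = Add(Mul(-6, Pow(-9, -1)), Mul(Add(-3, Mul(-4, -2)), Pow(2, -1))) = Add(Mul(-6, Rational(-1, 9)), Mul(Add(-3, 8), Rational(1, 2))) = Add(Rational(2, 3), Mul(5, Rational(1, 2))) = Add(Rational(2, 3), Rational(5, 2)) = Rational(19, 6) ≈ 3.1667)
Function('c')(u, h) = Rational(19, 6)
Add(Function('s')(-9), Mul(23, Function('c')(W, -9))) = Add(1, Mul(23, Rational(19, 6))) = Add(1, Rational(437, 6)) = Rational(443, 6)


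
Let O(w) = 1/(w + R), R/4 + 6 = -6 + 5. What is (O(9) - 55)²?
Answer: 1094116/361 ≈ 3030.8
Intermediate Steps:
R = -28 (R = -24 + 4*(-6 + 5) = -24 + 4*(-1) = -24 - 4 = -28)
O(w) = 1/(-28 + w) (O(w) = 1/(w - 28) = 1/(-28 + w))
(O(9) - 55)² = (1/(-28 + 9) - 55)² = (1/(-19) - 55)² = (-1/19 - 55)² = (-1046/19)² = 1094116/361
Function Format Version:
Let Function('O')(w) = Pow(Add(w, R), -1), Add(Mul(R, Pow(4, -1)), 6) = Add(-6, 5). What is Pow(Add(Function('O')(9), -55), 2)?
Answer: Rational(1094116, 361) ≈ 3030.8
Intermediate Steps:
R = -28 (R = Add(-24, Mul(4, Add(-6, 5))) = Add(-24, Mul(4, -1)) = Add(-24, -4) = -28)
Function('O')(w) = Pow(Add(-28, w), -1) (Function('O')(w) = Pow(Add(w, -28), -1) = Pow(Add(-28, w), -1))
Pow(Add(Function('O')(9), -55), 2) = Pow(Add(Pow(Add(-28, 9), -1), -55), 2) = Pow(Add(Pow(-19, -1), -55), 2) = Pow(Add(Rational(-1, 19), -55), 2) = Pow(Rational(-1046, 19), 2) = Rational(1094116, 361)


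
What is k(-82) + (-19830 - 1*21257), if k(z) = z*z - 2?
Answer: -34365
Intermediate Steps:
k(z) = -2 + z² (k(z) = z² - 2 = -2 + z²)
k(-82) + (-19830 - 1*21257) = (-2 + (-82)²) + (-19830 - 1*21257) = (-2 + 6724) + (-19830 - 21257) = 6722 - 41087 = -34365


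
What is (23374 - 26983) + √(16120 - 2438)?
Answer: -3609 + √13682 ≈ -3492.0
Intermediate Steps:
(23374 - 26983) + √(16120 - 2438) = -3609 + √13682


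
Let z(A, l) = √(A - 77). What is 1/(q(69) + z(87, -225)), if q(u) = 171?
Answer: 171/29231 - √10/29231 ≈ 0.0057418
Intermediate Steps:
z(A, l) = √(-77 + A)
1/(q(69) + z(87, -225)) = 1/(171 + √(-77 + 87)) = 1/(171 + √10)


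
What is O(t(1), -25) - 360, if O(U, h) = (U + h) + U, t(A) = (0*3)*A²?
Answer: -385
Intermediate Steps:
t(A) = 0 (t(A) = 0*A² = 0)
O(U, h) = h + 2*U
O(t(1), -25) - 360 = (-25 + 2*0) - 360 = (-25 + 0) - 360 = -25 - 360 = -385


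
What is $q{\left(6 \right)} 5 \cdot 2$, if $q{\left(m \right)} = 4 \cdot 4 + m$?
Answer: $220$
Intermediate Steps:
$q{\left(m \right)} = 16 + m$
$q{\left(6 \right)} 5 \cdot 2 = \left(16 + 6\right) 5 \cdot 2 = 22 \cdot 5 \cdot 2 = 110 \cdot 2 = 220$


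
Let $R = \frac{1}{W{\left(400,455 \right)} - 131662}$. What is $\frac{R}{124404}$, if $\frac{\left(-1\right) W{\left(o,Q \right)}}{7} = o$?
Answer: $- \frac{1}{16727610648} \approx -5.9781 \cdot 10^{-11}$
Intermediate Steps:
$W{\left(o,Q \right)} = - 7 o$
$R = - \frac{1}{134462}$ ($R = \frac{1}{\left(-7\right) 400 - 131662} = \frac{1}{-2800 - 131662} = \frac{1}{-134462} = - \frac{1}{134462} \approx -7.437 \cdot 10^{-6}$)
$\frac{R}{124404} = - \frac{1}{134462 \cdot 124404} = \left(- \frac{1}{134462}\right) \frac{1}{124404} = - \frac{1}{16727610648}$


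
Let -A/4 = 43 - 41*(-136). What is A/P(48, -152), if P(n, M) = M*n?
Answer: 1873/608 ≈ 3.0806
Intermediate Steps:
A = -22476 (A = -4*(43 - 41*(-136)) = -4*(43 + 5576) = -4*5619 = -22476)
A/P(48, -152) = -22476/((-152*48)) = -22476/(-7296) = -22476*(-1/7296) = 1873/608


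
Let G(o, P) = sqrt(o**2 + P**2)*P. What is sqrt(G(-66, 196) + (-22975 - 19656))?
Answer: sqrt(-42631 + 6664*sqrt(37)) ≈ 45.776*I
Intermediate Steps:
G(o, P) = P*sqrt(P**2 + o**2) (G(o, P) = sqrt(P**2 + o**2)*P = P*sqrt(P**2 + o**2))
sqrt(G(-66, 196) + (-22975 - 19656)) = sqrt(196*sqrt(196**2 + (-66)**2) + (-22975 - 19656)) = sqrt(196*sqrt(38416 + 4356) - 42631) = sqrt(196*sqrt(42772) - 42631) = sqrt(196*(34*sqrt(37)) - 42631) = sqrt(6664*sqrt(37) - 42631) = sqrt(-42631 + 6664*sqrt(37))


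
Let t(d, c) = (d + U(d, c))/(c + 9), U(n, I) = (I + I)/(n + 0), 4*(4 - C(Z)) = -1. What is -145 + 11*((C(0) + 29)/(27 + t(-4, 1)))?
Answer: -69680/531 ≈ -131.22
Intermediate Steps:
C(Z) = 17/4 (C(Z) = 4 - ¼*(-1) = 4 + ¼ = 17/4)
U(n, I) = 2*I/n (U(n, I) = (2*I)/n = 2*I/n)
t(d, c) = (d + 2*c/d)/(9 + c) (t(d, c) = (d + 2*c/d)/(c + 9) = (d + 2*c/d)/(9 + c))
-145 + 11*((C(0) + 29)/(27 + t(-4, 1))) = -145 + 11*((17/4 + 29)/(27 + ((-4)² + 2*1)/((-4)*(9 + 1)))) = -145 + 11*(133/(4*(27 - ¼*(16 + 2)/10))) = -145 + 11*(133/(4*(27 - ¼*⅒*18))) = -145 + 11*(133/(4*(27 - 9/20))) = -145 + 11*(133/(4*(531/20))) = -145 + 11*((133/4)*(20/531)) = -145 + 11*(665/531) = -145 + 7315/531 = -69680/531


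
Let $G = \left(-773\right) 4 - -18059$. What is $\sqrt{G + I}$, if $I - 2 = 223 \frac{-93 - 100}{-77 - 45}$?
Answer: $\frac{\sqrt{228049354}}{122} \approx 123.78$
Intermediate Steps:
$G = 14967$ ($G = -3092 + 18059 = 14967$)
$I = \frac{43283}{122}$ ($I = 2 + 223 \frac{-93 - 100}{-77 - 45} = 2 + 223 \left(- \frac{193}{-122}\right) = 2 + 223 \left(\left(-193\right) \left(- \frac{1}{122}\right)\right) = 2 + 223 \cdot \frac{193}{122} = 2 + \frac{43039}{122} = \frac{43283}{122} \approx 354.78$)
$\sqrt{G + I} = \sqrt{14967 + \frac{43283}{122}} = \sqrt{\frac{1869257}{122}} = \frac{\sqrt{228049354}}{122}$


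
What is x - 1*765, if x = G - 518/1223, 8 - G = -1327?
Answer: 696592/1223 ≈ 569.58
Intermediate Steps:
G = 1335 (G = 8 - 1*(-1327) = 8 + 1327 = 1335)
x = 1632187/1223 (x = 1335 - 518/1223 = 1632187/1223 ≈ 1334.6)
x - 1*765 = 1632187/1223 - 1*765 = 1632187/1223 - 765 = 696592/1223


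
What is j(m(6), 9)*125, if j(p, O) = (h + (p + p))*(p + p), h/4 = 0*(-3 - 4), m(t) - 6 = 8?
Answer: 98000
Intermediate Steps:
m(t) = 14 (m(t) = 6 + 8 = 14)
h = 0 (h = 4*(0*(-3 - 4)) = 4*(0*(-7)) = 4*0 = 0)
j(p, O) = 4*p² (j(p, O) = (0 + (p + p))*(p + p) = (0 + 2*p)*(2*p) = (2*p)*(2*p) = 4*p²)
j(m(6), 9)*125 = (4*14²)*125 = (4*196)*125 = 784*125 = 98000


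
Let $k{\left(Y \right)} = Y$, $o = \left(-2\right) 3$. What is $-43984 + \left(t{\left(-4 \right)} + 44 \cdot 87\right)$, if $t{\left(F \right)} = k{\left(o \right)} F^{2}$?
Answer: $-40252$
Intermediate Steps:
$o = -6$
$t{\left(F \right)} = - 6 F^{2}$
$-43984 + \left(t{\left(-4 \right)} + 44 \cdot 87\right) = -43984 + \left(- 6 \left(-4\right)^{2} + 44 \cdot 87\right) = -43984 + \left(\left(-6\right) 16 + 3828\right) = -43984 + \left(-96 + 3828\right) = -43984 + 3732 = -40252$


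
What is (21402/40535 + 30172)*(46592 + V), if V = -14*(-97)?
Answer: 11728986416980/8107 ≈ 1.4468e+9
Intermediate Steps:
V = 1358
(21402/40535 + 30172)*(46592 + V) = (21402/40535 + 30172)*(46592 + 1358) = (21402*(1/40535) + 30172)*47950 = (21402/40535 + 30172)*47950 = (1223043422/40535)*47950 = 11728986416980/8107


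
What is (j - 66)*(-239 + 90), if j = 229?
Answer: -24287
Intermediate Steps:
(j - 66)*(-239 + 90) = (229 - 66)*(-239 + 90) = 163*(-149) = -24287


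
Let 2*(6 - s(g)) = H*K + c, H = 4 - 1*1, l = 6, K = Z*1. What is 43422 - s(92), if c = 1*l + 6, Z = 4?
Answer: 43428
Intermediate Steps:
K = 4 (K = 4*1 = 4)
H = 3 (H = 4 - 1 = 3)
c = 12 (c = 1*6 + 6 = 6 + 6 = 12)
s(g) = -6 (s(g) = 6 - (3*4 + 12)/2 = 6 - (12 + 12)/2 = 6 - 1/2*24 = 6 - 12 = -6)
43422 - s(92) = 43422 - 1*(-6) = 43422 + 6 = 43428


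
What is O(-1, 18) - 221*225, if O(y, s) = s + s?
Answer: -49689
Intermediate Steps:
O(y, s) = 2*s
O(-1, 18) - 221*225 = 2*18 - 221*225 = 36 - 49725 = -49689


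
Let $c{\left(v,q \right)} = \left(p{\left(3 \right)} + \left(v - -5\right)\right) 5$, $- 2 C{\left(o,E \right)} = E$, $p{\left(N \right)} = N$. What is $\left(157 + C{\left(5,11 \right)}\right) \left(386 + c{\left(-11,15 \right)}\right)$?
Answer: $\frac{112413}{2} \approx 56207.0$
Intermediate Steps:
$C{\left(o,E \right)} = - \frac{E}{2}$
$c{\left(v,q \right)} = 40 + 5 v$ ($c{\left(v,q \right)} = \left(3 + \left(v - -5\right)\right) 5 = \left(3 + \left(v + 5\right)\right) 5 = \left(3 + \left(5 + v\right)\right) 5 = \left(8 + v\right) 5 = 40 + 5 v$)
$\left(157 + C{\left(5,11 \right)}\right) \left(386 + c{\left(-11,15 \right)}\right) = \left(157 - \frac{11}{2}\right) \left(386 + \left(40 + 5 \left(-11\right)\right)\right) = \left(157 - \frac{11}{2}\right) \left(386 + \left(40 - 55\right)\right) = \frac{303 \left(386 - 15\right)}{2} = \frac{303}{2} \cdot 371 = \frac{112413}{2}$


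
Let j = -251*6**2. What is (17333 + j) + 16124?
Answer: 24421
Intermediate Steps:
j = -9036 (j = -251*36 = -9036)
(17333 + j) + 16124 = (17333 - 9036) + 16124 = 8297 + 16124 = 24421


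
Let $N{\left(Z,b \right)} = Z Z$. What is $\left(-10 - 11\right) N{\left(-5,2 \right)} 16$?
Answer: $-8400$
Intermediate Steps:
$N{\left(Z,b \right)} = Z^{2}$
$\left(-10 - 11\right) N{\left(-5,2 \right)} 16 = \left(-10 - 11\right) \left(-5\right)^{2} \cdot 16 = \left(-10 - 11\right) 25 \cdot 16 = \left(-21\right) 25 \cdot 16 = \left(-525\right) 16 = -8400$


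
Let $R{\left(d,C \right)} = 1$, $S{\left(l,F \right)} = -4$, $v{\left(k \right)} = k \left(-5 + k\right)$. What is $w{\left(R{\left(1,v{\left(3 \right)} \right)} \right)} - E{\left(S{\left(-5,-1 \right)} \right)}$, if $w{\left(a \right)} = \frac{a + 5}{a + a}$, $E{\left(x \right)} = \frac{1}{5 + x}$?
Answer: $2$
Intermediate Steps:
$w{\left(a \right)} = \frac{5 + a}{2 a}$
$w{\left(R{\left(1,v{\left(3 \right)} \right)} \right)} - E{\left(S{\left(-5,-1 \right)} \right)} = \frac{5 + 1}{2 \cdot 1} - \frac{1}{5 - 4} = \frac{1}{2} \cdot 1 \cdot 6 - 1^{-1} = 3 - 1 = 2$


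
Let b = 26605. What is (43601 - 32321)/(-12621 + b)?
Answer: 705/874 ≈ 0.80664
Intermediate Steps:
(43601 - 32321)/(-12621 + b) = (43601 - 32321)/(-12621 + 26605) = 11280/13984 = 11280*(1/13984) = 705/874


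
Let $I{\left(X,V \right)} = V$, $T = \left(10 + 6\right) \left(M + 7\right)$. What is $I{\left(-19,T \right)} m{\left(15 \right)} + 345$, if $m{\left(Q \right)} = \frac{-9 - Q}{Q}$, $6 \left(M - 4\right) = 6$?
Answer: $\frac{189}{5} \approx 37.8$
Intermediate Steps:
$M = 5$ ($M = 4 + \frac{1}{6} \cdot 6 = 4 + 1 = 5$)
$T = 192$ ($T = \left(10 + 6\right) \left(5 + 7\right) = 16 \cdot 12 = 192$)
$m{\left(Q \right)} = \frac{-9 - Q}{Q}$
$I{\left(-19,T \right)} m{\left(15 \right)} + 345 = 192 \frac{-9 - 15}{15} + 345 = 192 \cdot \frac{1}{15} \left(-24\right) + 345 = 192 \left(- \frac{8}{5}\right) + 345 = - \frac{1536}{5} + 345 = \frac{189}{5}$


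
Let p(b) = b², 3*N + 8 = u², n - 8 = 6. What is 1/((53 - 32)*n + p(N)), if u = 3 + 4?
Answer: 9/4327 ≈ 0.0020800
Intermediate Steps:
n = 14 (n = 8 + 6 = 14)
u = 7
N = 41/3 (N = -8/3 + (⅓)*7² = -8/3 + (⅓)*49 = -8/3 + 49/3 = 41/3 ≈ 13.667)
1/((53 - 32)*n + p(N)) = 1/((53 - 32)*14 + (41/3)²) = 1/(21*14 + 1681/9) = 1/(294 + 1681/9) = 1/(4327/9) = 9/4327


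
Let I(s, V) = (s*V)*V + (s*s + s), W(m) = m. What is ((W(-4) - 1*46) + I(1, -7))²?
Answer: 1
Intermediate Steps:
I(s, V) = s + s² + s*V² (I(s, V) = (V*s)*V + (s² + s) = s*V² + (s + s²) = s + s² + s*V²)
((W(-4) - 1*46) + I(1, -7))² = ((-4 - 1*46) + 1*(1 + 1 + (-7)²))² = ((-4 - 46) + 1*(1 + 1 + 49))² = (-50 + 1*51)² = (-50 + 51)² = 1² = 1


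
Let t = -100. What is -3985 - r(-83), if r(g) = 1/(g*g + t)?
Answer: -27054166/6789 ≈ -3985.0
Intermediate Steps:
r(g) = 1/(-100 + g**2) (r(g) = 1/(g*g - 100) = 1/(g**2 - 100) = 1/(-100 + g**2))
-3985 - r(-83) = -3985 - 1/(-100 + (-83)**2) = -3985 - 1/(-100 + 6889) = -3985 - 1/6789 = -27054166/6789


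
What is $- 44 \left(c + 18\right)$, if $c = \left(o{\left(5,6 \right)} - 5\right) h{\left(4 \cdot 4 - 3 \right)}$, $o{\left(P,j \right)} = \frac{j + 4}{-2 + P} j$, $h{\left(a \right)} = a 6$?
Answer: $-52272$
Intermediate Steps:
$h{\left(a \right)} = 6 a$
$o{\left(P,j \right)} = \frac{j \left(4 + j\right)}{-2 + P}$ ($o{\left(P,j \right)} = \frac{4 + j}{-2 + P} j = \frac{j \left(4 + j\right)}{-2 + P}$)
$c = 1170$ ($c = \left(\frac{6 \left(4 + 6\right)}{-2 + 5} - 5\right) 6 \left(4 \cdot 4 - 3\right) = \left(6 \cdot \frac{1}{3} \cdot 10 - 5\right) 6 \left(16 - 3\right) = \left(6 \cdot \frac{1}{3} \cdot 10 - 5\right) 6 \cdot 13 = \left(20 - 5\right) 78 = 15 \cdot 78 = 1170$)
$- 44 \left(c + 18\right) = - 44 \left(1170 + 18\right) = \left(-44\right) 1188 = -52272$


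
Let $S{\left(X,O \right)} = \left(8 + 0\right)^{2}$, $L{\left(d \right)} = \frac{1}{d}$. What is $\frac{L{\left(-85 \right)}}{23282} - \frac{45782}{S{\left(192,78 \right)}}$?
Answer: $- \frac{22650301151}{31663520} \approx -715.34$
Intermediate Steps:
$S{\left(X,O \right)} = 64$ ($S{\left(X,O \right)} = 8^{2} = 64$)
$\frac{L{\left(-85 \right)}}{23282} - \frac{45782}{S{\left(192,78 \right)}} = \frac{1}{\left(-85\right) 23282} - \frac{45782}{64} = \left(- \frac{1}{85}\right) \frac{1}{23282} - \frac{22891}{32} = - \frac{1}{1978970} - \frac{22891}{32} = - \frac{22650301151}{31663520}$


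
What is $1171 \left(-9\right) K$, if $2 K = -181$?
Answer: $\frac{1907559}{2} \approx 9.5378 \cdot 10^{5}$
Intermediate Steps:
$K = - \frac{181}{2}$ ($K = \frac{1}{2} \left(-181\right) = - \frac{181}{2} \approx -90.5$)
$1171 \left(-9\right) K = 1171 \left(-9\right) \left(- \frac{181}{2}\right) = \left(-10539\right) \left(- \frac{181}{2}\right) = \frac{1907559}{2}$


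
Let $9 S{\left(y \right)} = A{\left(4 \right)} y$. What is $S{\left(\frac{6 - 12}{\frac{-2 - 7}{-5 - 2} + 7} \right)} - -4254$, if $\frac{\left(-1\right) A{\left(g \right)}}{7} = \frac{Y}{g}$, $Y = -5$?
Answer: $\frac{1480147}{348} \approx 4253.3$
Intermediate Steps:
$A{\left(g \right)} = \frac{35}{g}$ ($A{\left(g \right)} = - 7 \left(- \frac{5}{g}\right) = \frac{35}{g}$)
$S{\left(y \right)} = \frac{35 y}{36}$ ($S{\left(y \right)} = \frac{\frac{35}{4} y}{9} = \frac{35 y}{36}$)
$S{\left(\frac{6 - 12}{\frac{-2 - 7}{-5 - 2} + 7} \right)} - -4254 = \frac{35 \frac{6 - 12}{\frac{-2 - 7}{-5 - 2} + 7}}{36} - -4254 = \frac{35 \left(- \frac{6}{- \frac{9}{-7} + 7}\right)}{36} + 4254 = \frac{35 \left(- \frac{6}{\left(-9\right) \left(- \frac{1}{7}\right) + 7}\right)}{36} + 4254 = \frac{35 \left(- \frac{6}{\frac{9}{7} + 7}\right)}{36} + 4254 = \frac{35 \left(- \frac{6}{\frac{58}{7}}\right)}{36} + 4254 = \frac{35 \left(\left(-6\right) \frac{7}{58}\right)}{36} + 4254 = \frac{35}{36} \left(- \frac{21}{29}\right) + 4254 = - \frac{245}{348} + 4254 = \frac{1480147}{348}$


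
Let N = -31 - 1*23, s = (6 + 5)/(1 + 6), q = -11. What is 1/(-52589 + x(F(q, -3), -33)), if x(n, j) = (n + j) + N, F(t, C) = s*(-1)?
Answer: -7/368743 ≈ -1.8983e-5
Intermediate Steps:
s = 11/7 ≈ 1.5714
F(t, C) = -11/7 (F(t, C) = (11/7)*(-1) = -11/7)
N = -54 (N = -31 - 23 = -54)
x(n, j) = -54 + j + n (x(n, j) = (n + j) - 54 = (j + n) - 54 = -54 + j + n)
1/(-52589 + x(F(q, -3), -33)) = 1/(-52589 + (-54 - 33 - 11/7)) = 1/(-52589 - 620/7) = 1/(-368743/7) = -7/368743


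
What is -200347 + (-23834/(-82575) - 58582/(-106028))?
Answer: -877041565734349/4377631050 ≈ -2.0035e+5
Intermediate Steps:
-200347 + (-23834/(-82575) - 58582/(-106028)) = -200347 + (-23834*(-1/82575) - 58582*(-1/106028)) = -200347 + (23834/82575 + 29291/53014) = -200347 + 3682240001/4377631050 = -877041565734349/4377631050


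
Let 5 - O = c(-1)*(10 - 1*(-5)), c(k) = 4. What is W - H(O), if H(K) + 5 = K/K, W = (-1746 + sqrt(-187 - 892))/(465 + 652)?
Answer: 2722/1117 + I*sqrt(1079)/1117 ≈ 2.4369 + 0.029407*I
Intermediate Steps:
W = -1746/1117 + I*sqrt(1079)/1117 (W = (-1746 + sqrt(-1079))/1117 = (-1746 + I*sqrt(1079))*(1/1117) = -1746/1117 + I*sqrt(1079)/1117 ≈ -1.5631 + 0.029407*I)
O = -55 (O = 5 - 4*(10 - 1*(-5)) = 5 - 4*(10 + 5) = 5 - 4*15 = 5 - 1*60 = 5 - 60 = -55)
H(K) = -4 (H(K) = -5 + K/K = -5 + 1 = -4)
W - H(O) = (-1746/1117 + I*sqrt(1079)/1117) - 1*(-4) = (-1746/1117 + I*sqrt(1079)/1117) + 4 = 2722/1117 + I*sqrt(1079)/1117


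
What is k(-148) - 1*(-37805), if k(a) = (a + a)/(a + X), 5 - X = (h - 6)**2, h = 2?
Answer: 6011291/159 ≈ 37807.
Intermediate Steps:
X = -11 (X = 5 - (2 - 6)**2 = 5 - 1*(-4)**2 = 5 - 1*16 = 5 - 16 = -11)
k(a) = 2*a/(-11 + a) (k(a) = (a + a)/(a - 11) = (2*a)/(-11 + a) = 2*a/(-11 + a))
k(-148) - 1*(-37805) = 2*(-148)/(-11 - 148) - 1*(-37805) = 2*(-148)/(-159) + 37805 = 2*(-148)*(-1/159) + 37805 = 296/159 + 37805 = 6011291/159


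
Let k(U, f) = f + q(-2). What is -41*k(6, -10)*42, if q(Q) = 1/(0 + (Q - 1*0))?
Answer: 18081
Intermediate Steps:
q(Q) = 1/Q (q(Q) = 1/(0 + (Q + 0)) = 1/(0 + Q) = 1/Q)
k(U, f) = -1/2 + f (k(U, f) = f + 1/(-2) = f - 1/2 = -1/2 + f)
-41*k(6, -10)*42 = -41*(-1/2 - 10)*42 = -41*(-21/2)*42 = (861/2)*42 = 18081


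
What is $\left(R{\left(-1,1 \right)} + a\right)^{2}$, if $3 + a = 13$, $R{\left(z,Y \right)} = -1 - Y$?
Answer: $64$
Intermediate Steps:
$a = 10$ ($a = -3 + 13 = 10$)
$\left(R{\left(-1,1 \right)} + a\right)^{2} = \left(\left(-1 - 1\right) + 10\right)^{2} = \left(-2 + 10\right)^{2} = 8^{2} = 64$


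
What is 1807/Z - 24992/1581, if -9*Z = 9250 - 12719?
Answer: -60985445/5484489 ≈ -11.120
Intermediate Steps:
Z = 3469/9 (Z = -(9250 - 12719)/9 = -⅑*(-3469) = 3469/9 ≈ 385.44)
1807/Z - 24992/1581 = 1807/(3469/9) - 24992/1581 = 1807*(9/3469) - 24992*1/1581 = 16263/3469 - 24992/1581 = -60985445/5484489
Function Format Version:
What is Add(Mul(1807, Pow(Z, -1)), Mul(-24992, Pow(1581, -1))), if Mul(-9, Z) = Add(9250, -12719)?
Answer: Rational(-60985445, 5484489) ≈ -11.120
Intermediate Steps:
Z = Rational(3469, 9) (Z = Mul(Rational(-1, 9), Add(9250, -12719)) = Mul(Rational(-1, 9), -3469) = Rational(3469, 9) ≈ 385.44)
Add(Mul(1807, Pow(Z, -1)), Mul(-24992, Pow(1581, -1))) = Add(Mul(1807, Pow(Rational(3469, 9), -1)), Mul(-24992, Pow(1581, -1))) = Add(Mul(1807, Rational(9, 3469)), Mul(-24992, Rational(1, 1581))) = Add(Rational(16263, 3469), Rational(-24992, 1581)) = Rational(-60985445, 5484489)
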